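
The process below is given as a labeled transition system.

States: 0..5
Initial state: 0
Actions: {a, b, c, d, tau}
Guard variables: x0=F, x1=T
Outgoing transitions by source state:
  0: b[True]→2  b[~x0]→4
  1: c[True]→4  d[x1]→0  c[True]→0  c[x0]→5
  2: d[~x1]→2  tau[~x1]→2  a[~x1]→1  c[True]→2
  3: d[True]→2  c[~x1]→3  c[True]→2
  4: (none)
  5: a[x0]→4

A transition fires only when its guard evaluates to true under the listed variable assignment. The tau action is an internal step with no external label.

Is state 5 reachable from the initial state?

Answer: UNREACHABLE

Trace:
Guard filter leaves 8 enabled edge(s).
depth 0: {0}
depth 1: {2,4}  cumulative {0,2,4}
Reachable = {0,2,4}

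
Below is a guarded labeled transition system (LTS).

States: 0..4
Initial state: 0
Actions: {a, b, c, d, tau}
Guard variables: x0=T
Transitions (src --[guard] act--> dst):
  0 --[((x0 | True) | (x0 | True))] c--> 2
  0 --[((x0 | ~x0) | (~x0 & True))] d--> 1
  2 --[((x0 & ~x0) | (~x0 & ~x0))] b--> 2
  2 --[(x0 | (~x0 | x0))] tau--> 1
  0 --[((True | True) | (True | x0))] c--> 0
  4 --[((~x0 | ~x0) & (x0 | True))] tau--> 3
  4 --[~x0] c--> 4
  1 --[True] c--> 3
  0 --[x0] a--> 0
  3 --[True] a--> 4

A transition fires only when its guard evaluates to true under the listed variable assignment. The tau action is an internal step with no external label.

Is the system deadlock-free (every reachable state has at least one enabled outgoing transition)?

Answer: DEADLOCK at state 4

Trace:
R = {0,1,2,3,4}
  0: a→0  c→0  c→2  d→1  [4 out]
  1: c→3  [1 out]
  2: tau→1  [1 out]
  3: a→4  [1 out]
  4: ∅  [deadlock]
Path to 4: d·c·a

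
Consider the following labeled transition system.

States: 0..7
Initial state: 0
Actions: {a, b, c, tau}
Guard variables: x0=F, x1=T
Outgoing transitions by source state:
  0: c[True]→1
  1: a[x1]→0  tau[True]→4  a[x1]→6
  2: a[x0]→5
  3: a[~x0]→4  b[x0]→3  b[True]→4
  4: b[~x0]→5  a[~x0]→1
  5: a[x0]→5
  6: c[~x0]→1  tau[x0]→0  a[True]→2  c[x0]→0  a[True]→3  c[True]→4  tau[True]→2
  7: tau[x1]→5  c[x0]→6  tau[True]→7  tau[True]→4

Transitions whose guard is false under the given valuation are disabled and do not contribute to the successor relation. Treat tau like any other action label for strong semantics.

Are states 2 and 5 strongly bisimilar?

Answer: BISIMILAR

Working:
Bisimulation quotient by refinement:
  π0 = {{0,1,2,3,4,5,6,7}}
  π1 = {{0},{1},{2,5},{3,4},{6},{7}}
  π2 = {{0},{1},{2,5},{3},{4},{6},{7}}
7 equivalence class(es) (converged in 3)
[2]={2,5}  [5]={2,5}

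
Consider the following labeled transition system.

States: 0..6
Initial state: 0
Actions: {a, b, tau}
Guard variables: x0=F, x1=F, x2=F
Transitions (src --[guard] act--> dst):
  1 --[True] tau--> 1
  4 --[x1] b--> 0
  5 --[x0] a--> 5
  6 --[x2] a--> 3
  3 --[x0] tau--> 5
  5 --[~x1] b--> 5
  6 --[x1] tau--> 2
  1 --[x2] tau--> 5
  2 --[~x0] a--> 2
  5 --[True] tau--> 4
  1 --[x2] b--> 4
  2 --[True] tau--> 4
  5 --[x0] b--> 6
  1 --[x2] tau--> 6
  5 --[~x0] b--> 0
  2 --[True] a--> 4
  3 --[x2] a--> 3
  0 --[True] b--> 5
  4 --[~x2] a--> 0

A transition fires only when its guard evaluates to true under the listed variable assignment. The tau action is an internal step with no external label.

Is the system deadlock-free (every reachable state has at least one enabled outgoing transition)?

Answer: DEADLOCK-FREE

Working:
Reachable = {0,4,5}
  0: b→5  [1 exit(s)]
  4: a→0  [1 exit(s)]
  5: b→0  b→5  tau→4  [3 exit(s)]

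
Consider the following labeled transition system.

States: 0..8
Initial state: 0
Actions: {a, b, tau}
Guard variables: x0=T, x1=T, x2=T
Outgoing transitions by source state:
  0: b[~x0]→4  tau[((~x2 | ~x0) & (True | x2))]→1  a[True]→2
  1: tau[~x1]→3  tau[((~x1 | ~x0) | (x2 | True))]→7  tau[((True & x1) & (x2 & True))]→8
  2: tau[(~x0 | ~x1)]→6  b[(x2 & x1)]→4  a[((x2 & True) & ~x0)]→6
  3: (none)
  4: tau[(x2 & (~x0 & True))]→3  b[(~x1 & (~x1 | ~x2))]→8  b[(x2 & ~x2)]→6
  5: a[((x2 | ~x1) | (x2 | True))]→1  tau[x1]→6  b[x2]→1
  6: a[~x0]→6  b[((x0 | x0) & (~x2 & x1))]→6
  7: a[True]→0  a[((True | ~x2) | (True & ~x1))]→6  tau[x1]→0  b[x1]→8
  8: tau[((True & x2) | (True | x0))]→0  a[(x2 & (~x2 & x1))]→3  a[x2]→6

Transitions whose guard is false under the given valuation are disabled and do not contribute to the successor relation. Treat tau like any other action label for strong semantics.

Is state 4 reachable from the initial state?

Answer: REACHABLE

Trace:
Guard filter leaves 13 enabled edge(s).
L0 = {0}
L1 = {2}  cumulative {0,2}
L2 = {4}  cumulative {0,2,4}
Reachable = {0,2,4}
Path to 4: a·b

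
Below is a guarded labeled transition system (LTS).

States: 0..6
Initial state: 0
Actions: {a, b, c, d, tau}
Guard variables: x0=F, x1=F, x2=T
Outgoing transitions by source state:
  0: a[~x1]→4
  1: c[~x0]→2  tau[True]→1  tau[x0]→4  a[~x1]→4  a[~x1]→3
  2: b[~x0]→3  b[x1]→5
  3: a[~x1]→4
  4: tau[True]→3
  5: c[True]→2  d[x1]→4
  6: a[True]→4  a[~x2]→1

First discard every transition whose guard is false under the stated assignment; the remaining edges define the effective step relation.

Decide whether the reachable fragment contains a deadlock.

R = {0,3,4}
  0: a→4  [1 exit(s)]
  3: a→4  [1 exit(s)]
  4: tau→3  [1 exit(s)]

Answer: DEADLOCK-FREE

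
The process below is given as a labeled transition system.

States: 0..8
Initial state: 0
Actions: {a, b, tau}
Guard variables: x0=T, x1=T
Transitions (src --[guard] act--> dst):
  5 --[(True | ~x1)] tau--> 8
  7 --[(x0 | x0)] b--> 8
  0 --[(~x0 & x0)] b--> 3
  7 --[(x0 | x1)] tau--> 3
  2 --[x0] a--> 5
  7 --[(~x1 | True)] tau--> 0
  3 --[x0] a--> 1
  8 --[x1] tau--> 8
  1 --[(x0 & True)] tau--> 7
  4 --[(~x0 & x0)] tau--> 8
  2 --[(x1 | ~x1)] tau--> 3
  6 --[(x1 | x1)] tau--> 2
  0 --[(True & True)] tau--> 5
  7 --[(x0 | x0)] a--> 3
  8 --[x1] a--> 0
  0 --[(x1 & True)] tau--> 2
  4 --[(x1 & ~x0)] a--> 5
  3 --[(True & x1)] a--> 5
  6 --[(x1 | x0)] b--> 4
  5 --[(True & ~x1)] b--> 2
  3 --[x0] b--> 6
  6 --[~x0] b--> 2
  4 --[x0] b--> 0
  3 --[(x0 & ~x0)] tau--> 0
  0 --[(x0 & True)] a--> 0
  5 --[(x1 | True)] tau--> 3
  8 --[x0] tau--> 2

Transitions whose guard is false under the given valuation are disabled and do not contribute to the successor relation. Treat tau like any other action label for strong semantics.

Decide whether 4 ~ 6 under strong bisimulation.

Compute ~ classes (split until stable):
  π0 = {{0,1,2,3,4,5,6,7,8}}
  π1 = {{0,2,8},{1,5},{3},{4},{6},{7}}
  π2 = {{0},{1},{2},{3},{4},{5},{6},{7},{8}}
9 equivalence class(es) (converged in 3)
4∈{4}, 6∈{6}

Answer: NOT BISIMILAR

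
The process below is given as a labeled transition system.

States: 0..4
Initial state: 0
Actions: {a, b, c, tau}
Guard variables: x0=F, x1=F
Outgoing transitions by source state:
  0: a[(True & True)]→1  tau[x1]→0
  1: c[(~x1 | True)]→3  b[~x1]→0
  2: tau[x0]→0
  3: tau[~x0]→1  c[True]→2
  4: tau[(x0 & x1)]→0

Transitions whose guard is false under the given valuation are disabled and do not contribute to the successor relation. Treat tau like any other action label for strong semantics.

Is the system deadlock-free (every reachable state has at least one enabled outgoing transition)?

Answer: DEADLOCK at state 2

Trace:
Reach set: {0,1,2,3}
  0: a→1  [1 exit(s)]
  1: b→0  c→3  [2 exit(s)]
  2: ∅  [STUCK]
  3: c→2  tau→1  [2 exit(s)]
Path to 2: a·c·c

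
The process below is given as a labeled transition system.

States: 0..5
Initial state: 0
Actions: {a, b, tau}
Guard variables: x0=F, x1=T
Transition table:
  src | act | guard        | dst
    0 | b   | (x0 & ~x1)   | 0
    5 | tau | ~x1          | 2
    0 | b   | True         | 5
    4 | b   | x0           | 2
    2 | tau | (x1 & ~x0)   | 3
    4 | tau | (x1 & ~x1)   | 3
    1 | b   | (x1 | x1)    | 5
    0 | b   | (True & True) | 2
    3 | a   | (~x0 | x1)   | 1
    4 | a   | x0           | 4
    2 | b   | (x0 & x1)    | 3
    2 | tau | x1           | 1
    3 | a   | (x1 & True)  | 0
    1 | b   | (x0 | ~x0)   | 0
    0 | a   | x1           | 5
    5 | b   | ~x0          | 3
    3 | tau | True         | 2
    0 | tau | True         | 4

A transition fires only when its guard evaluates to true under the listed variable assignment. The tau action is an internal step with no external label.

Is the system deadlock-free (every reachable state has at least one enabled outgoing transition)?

Answer: DEADLOCK at state 4

Trace:
R = {0,1,2,3,4,5}
  0: a→5  b→2  b→5  tau→4  [4 exit(s)]
  1: b→0  b→5  [2 exit(s)]
  2: tau→1  tau→3  [2 exit(s)]
  3: a→0  a→1  tau→2  [3 exit(s)]
  4: ∅  [no exit]
  5: b→3  [1 exit(s)]
witness 4: tau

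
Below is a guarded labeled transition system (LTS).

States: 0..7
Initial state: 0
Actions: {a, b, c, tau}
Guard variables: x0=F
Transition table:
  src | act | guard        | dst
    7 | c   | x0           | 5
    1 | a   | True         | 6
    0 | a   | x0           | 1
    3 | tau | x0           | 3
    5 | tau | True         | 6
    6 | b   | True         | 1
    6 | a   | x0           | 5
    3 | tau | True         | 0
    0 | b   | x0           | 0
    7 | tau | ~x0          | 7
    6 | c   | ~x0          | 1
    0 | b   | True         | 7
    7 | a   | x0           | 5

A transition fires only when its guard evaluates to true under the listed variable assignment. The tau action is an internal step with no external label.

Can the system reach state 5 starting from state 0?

7 transition(s) survive guard evaluation.
depth 0: {0}
depth 1: {7}  cumulative {0,7}
Reachable = {0,7}

Answer: UNREACHABLE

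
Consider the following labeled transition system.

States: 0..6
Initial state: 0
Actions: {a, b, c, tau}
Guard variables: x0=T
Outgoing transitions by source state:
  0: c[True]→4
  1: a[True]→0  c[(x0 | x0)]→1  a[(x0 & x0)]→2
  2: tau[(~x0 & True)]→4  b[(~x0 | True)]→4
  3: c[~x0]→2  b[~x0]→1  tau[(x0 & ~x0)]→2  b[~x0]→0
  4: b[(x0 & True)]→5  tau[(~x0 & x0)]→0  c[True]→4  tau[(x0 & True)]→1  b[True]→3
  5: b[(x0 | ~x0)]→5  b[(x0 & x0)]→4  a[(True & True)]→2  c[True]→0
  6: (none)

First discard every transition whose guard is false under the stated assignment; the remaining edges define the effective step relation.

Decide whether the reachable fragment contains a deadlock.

Answer: DEADLOCK at state 3

Trace:
Reach set: {0,1,2,3,4,5}
  0: c→4  [1 out]
  1: a→0  a→2  c→1  [3 out]
  2: b→4  [1 out]
  3: ∅  [deadlock]
  4: b→3  b→5  c→4  tau→1  [4 out]
  5: a→2  b→4  b→5  c→0  [4 out]
trace reaching 3: c·b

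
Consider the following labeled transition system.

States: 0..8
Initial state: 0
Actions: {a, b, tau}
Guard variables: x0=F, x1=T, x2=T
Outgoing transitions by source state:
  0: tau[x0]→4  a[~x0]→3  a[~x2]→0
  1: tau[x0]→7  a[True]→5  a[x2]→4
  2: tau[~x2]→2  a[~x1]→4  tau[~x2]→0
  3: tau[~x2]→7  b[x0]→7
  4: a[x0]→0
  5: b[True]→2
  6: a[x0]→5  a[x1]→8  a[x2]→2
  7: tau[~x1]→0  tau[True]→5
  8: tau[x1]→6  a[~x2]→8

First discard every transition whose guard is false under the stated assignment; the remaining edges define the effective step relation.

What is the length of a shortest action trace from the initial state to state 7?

Layered search for 7:
  depth 0: {0}
  depth 1: {3}
7 never appears.

Answer: UNREACHABLE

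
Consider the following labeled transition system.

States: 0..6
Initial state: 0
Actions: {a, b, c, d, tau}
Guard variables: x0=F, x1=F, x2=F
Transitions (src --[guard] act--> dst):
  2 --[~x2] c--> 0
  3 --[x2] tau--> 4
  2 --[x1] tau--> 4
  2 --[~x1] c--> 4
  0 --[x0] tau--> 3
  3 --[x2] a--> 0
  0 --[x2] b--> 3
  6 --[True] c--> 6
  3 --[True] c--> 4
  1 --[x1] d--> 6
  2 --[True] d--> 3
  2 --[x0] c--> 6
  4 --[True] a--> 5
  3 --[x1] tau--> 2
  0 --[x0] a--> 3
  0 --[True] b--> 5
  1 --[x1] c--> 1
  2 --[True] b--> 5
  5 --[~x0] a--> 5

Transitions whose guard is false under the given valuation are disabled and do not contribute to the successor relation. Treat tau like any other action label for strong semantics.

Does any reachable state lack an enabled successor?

Reachable = {0,5}
  0: b→5  [1 exit(s)]
  5: a→5  [1 exit(s)]

Answer: DEADLOCK-FREE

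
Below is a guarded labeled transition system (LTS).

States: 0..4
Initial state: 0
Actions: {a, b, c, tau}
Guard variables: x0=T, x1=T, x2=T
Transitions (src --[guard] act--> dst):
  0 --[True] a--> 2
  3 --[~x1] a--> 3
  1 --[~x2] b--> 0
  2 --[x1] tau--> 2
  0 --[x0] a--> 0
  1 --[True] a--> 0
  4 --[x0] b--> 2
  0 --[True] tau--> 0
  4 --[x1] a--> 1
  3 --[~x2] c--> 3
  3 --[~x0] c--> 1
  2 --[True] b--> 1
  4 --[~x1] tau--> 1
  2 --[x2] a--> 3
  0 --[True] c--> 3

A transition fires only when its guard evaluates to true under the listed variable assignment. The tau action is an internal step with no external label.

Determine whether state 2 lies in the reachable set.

Answer: REACHABLE

Analysis:
After dropping false guards: 10 live edges.
L0 = {0}
L1 = {2,3}  total {0,2,3}
L2 = {1}  total {0,1,2,3}
Reach set: {0,1,2,3}
trace reaching 2: a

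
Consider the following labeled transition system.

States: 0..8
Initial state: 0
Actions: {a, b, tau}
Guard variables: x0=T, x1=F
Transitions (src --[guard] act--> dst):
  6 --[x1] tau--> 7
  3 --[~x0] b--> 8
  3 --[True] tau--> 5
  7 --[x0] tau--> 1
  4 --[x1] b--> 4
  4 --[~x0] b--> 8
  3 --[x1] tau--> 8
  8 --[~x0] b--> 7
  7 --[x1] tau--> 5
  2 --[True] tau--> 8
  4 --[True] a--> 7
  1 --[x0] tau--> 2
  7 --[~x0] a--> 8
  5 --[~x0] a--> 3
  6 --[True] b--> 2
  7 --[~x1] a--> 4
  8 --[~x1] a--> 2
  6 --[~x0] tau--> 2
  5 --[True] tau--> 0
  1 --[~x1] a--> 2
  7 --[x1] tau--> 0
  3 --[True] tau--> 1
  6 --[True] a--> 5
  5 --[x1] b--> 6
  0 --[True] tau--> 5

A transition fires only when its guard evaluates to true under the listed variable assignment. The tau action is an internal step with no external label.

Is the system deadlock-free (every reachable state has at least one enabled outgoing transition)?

Reachable = {0,5}
  0: tau→5  [1 exit(s)]
  5: tau→0  [1 exit(s)]

Answer: DEADLOCK-FREE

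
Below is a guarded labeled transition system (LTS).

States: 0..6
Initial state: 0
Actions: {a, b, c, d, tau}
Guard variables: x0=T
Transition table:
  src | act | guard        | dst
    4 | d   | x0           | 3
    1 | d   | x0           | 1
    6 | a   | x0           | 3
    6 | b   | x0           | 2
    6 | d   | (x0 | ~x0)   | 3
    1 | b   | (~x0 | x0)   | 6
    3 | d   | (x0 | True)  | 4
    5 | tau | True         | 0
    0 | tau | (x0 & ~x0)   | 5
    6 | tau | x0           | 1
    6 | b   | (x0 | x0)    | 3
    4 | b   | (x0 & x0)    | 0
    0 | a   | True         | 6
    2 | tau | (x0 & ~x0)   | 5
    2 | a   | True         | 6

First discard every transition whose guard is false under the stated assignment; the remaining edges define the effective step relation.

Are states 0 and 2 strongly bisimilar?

Answer: BISIMILAR

Analysis:
Bisimulation quotient by refinement:
  P[0] = {{0,1,2,3,4,5,6}}
  P[1] = {{0,2},{1,4},{3},{5},{6}}
  P[2] = {{0,2},{1},{3},{4},{5},{6}}
Fixed point at round 3; 6 class(es).
0∈{0,2}, 2∈{0,2}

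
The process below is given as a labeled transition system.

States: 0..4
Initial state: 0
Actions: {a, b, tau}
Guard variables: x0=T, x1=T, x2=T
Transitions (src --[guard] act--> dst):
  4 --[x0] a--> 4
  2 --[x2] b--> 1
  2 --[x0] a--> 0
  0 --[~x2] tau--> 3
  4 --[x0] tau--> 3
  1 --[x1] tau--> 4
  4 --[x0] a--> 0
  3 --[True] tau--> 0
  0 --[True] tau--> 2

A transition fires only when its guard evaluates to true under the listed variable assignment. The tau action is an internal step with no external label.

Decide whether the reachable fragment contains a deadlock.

Answer: DEADLOCK-FREE

Trace:
Reach set: {0,1,2,3,4}
  0: tau→2  [deg 1]
  1: tau→4  [deg 1]
  2: a→0  b→1  [deg 2]
  3: tau→0  [deg 1]
  4: a→0  a→4  tau→3  [deg 3]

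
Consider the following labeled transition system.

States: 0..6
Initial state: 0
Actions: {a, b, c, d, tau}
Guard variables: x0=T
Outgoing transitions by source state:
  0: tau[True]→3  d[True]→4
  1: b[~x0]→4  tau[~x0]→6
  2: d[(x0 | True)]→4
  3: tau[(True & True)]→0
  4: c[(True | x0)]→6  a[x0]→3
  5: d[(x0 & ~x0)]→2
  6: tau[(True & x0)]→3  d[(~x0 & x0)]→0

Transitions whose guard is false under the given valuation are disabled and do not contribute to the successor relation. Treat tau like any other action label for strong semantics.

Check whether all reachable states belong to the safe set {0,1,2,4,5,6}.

Answer: INVARIANT VIOLATED at state 3

Working:
Inv-set: {0,1,2,4,5,6}
Reach set: {0,3,4,6}
  0: ✓
  3: ✗ unsafe
  4: ✓
  6: ✓
witness against invariant: tau → 3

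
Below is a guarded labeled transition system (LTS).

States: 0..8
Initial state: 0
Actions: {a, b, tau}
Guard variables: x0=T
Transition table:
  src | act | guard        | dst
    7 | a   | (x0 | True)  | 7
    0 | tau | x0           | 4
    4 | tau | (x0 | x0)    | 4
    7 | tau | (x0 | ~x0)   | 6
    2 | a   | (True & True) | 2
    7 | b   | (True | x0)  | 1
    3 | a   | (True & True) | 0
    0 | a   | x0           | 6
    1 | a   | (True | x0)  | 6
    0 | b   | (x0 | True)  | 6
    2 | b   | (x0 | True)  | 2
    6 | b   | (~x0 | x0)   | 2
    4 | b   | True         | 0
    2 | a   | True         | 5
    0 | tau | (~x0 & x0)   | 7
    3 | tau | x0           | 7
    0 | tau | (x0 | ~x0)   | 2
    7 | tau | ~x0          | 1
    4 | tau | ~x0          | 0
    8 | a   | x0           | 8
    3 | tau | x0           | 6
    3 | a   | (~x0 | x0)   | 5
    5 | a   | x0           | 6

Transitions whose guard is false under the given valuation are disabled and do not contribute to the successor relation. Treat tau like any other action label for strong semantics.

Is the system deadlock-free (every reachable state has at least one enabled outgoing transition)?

Reachable = {0,2,4,5,6}
  0: a→6  b→6  tau→2  tau→4  [4 out]
  2: a→2  a→5  b→2  [3 out]
  4: b→0  tau→4  [2 out]
  5: a→6  [1 out]
  6: b→2  [1 out]

Answer: DEADLOCK-FREE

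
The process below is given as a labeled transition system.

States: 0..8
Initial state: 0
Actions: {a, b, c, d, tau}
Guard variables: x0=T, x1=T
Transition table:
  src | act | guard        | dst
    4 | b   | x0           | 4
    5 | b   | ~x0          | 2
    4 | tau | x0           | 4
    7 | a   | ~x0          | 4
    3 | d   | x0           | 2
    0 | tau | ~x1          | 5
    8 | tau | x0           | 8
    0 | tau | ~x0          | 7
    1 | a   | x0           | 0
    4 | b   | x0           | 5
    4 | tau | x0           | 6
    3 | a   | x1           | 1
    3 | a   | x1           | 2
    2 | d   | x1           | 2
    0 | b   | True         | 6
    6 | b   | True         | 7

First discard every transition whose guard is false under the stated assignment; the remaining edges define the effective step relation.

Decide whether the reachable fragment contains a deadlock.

Answer: DEADLOCK at state 7

Analysis:
Reach set: {0,6,7}
  0: b→6  [1 out]
  6: b→7  [1 out]
  7: ∅  [deadlock]
trace reaching 7: b·b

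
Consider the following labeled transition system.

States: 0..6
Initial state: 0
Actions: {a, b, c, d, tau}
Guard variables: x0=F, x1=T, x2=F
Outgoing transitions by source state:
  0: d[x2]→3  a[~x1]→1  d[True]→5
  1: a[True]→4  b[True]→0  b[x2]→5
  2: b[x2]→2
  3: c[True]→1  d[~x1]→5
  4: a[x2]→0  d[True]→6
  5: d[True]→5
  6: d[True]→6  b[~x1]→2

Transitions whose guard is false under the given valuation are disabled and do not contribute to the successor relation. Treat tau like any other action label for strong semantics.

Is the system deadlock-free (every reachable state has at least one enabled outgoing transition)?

Answer: DEADLOCK-FREE

Analysis:
Reachable = {0,5}
  0: d→5  [1 exit(s)]
  5: d→5  [1 exit(s)]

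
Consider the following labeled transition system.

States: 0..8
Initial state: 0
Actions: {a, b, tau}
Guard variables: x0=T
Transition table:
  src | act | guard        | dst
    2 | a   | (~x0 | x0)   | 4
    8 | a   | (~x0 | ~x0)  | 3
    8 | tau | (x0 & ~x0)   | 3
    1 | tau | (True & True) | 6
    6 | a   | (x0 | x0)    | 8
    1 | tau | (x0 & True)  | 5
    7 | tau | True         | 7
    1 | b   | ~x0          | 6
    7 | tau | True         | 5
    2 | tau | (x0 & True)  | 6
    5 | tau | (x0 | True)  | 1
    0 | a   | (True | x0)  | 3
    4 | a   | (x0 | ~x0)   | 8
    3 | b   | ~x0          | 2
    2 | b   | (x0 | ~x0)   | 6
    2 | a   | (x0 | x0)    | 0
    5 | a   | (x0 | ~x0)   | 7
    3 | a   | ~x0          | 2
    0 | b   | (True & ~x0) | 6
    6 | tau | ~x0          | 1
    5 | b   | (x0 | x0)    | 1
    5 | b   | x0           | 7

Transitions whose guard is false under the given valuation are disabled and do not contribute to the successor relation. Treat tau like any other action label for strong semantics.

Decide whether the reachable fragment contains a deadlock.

Answer: DEADLOCK at state 3

Trace:
Reach set: {0,3}
  0: a→3  [1 exit(s)]
  3: ∅  [deadlock]
Path to 3: a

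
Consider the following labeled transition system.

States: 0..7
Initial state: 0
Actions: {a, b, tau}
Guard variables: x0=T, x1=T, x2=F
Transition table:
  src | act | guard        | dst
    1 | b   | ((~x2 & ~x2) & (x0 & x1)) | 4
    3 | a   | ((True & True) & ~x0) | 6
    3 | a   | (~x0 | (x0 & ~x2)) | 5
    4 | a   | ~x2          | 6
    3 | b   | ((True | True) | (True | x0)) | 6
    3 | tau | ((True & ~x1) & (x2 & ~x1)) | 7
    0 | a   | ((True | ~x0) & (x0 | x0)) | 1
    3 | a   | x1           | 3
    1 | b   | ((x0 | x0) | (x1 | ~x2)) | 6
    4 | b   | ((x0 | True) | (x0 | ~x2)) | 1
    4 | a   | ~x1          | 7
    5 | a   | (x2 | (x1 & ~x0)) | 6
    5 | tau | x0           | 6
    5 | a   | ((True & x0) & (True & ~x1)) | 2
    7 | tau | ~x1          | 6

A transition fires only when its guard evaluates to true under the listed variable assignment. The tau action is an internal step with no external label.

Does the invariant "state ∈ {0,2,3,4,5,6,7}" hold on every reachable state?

Allowed set {0,2,3,4,5,6,7}
R = {0,1,4,6}
  0: ok
  1: outside
  4: ok
  6: ok
reach 1 via a — violates

Answer: INVARIANT VIOLATED at state 1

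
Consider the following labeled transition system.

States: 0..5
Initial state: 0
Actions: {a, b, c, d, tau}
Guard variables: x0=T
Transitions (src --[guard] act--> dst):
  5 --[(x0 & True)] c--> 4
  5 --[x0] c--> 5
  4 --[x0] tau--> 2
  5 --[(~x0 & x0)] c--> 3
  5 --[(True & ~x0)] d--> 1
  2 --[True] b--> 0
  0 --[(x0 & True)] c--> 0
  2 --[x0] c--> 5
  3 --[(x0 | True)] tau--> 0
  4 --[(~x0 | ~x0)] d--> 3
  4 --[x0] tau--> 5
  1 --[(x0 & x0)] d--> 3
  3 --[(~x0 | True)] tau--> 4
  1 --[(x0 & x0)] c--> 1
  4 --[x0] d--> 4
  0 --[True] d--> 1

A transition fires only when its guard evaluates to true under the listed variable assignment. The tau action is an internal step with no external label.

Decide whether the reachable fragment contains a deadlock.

Answer: DEADLOCK-FREE

Trace:
Reachable = {0,1,2,3,4,5}
  0: c→0  d→1  [deg 2]
  1: c→1  d→3  [deg 2]
  2: b→0  c→5  [deg 2]
  3: tau→0  tau→4  [deg 2]
  4: d→4  tau→2  tau→5  [deg 3]
  5: c→4  c→5  [deg 2]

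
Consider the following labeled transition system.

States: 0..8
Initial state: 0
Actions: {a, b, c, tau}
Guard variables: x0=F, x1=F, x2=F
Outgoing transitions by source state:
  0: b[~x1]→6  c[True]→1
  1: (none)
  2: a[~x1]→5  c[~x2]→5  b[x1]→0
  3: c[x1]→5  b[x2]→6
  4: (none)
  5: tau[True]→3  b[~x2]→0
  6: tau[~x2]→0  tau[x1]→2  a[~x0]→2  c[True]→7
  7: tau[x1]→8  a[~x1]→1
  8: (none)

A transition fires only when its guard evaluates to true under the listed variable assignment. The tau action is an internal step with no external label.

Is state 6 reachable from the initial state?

Answer: REACHABLE

Trace:
10 transition(s) survive guard evaluation.
depth 0: {0}
depth 1: {1,6}  now seen {0,1,6}
depth 2: {2,7}  now seen {0,1,2,6,7}
depth 3: {5}  now seen {0,1,2,5,6,7}
depth 4: {3}  now seen {0,1,2,3,5,6,7}
Reach set: {0,1,2,3,5,6,7}
Path to 6: b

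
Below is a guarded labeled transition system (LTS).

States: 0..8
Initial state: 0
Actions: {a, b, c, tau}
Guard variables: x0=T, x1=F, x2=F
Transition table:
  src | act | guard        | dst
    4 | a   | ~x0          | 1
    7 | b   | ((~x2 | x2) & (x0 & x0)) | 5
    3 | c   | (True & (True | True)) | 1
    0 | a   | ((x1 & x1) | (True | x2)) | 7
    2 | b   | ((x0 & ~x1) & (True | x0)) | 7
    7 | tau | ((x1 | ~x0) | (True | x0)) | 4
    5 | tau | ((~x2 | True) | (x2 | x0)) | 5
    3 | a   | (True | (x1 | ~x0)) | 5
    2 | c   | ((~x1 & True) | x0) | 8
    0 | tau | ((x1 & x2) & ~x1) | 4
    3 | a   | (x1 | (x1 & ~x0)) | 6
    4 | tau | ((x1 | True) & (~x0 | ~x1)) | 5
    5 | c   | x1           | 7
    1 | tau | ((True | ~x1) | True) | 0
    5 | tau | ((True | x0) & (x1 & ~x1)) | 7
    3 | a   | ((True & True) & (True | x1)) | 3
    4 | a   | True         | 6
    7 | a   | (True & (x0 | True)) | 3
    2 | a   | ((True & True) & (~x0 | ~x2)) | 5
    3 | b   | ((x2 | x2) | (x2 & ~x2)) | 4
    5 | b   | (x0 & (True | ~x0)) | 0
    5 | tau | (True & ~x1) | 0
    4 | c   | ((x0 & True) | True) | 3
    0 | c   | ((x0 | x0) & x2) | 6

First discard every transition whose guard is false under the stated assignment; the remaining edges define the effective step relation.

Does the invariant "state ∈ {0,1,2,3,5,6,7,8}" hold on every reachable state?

Answer: INVARIANT VIOLATED at state 4

Trace:
Inv-set: {0,1,2,3,5,6,7,8}
Reachable = {0,1,3,4,5,6,7}
  0: safe
  1: safe
  3: safe
  4: ✗ unsafe
  5: safe
  6: safe
  7: safe
counterexample path to 4: a·tau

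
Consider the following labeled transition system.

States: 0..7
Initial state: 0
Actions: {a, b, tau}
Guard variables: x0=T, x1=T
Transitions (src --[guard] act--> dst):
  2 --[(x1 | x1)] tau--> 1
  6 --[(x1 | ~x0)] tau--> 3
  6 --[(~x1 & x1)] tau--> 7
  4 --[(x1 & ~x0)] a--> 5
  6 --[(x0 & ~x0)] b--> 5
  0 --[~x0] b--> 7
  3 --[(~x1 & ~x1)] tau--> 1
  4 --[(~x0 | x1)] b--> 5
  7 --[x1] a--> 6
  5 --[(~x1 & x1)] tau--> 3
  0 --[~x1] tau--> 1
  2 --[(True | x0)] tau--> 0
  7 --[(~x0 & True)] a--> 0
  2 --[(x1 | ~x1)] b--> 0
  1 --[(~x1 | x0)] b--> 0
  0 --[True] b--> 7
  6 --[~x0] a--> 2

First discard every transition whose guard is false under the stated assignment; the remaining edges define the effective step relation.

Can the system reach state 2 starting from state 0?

Answer: UNREACHABLE

Analysis:
After dropping false guards: 8 live edges.
depth 0: {0}
depth 1: {7}  cumulative {0,7}
depth 2: {6}  cumulative {0,6,7}
depth 3: {3}  cumulative {0,3,6,7}
R = {0,3,6,7}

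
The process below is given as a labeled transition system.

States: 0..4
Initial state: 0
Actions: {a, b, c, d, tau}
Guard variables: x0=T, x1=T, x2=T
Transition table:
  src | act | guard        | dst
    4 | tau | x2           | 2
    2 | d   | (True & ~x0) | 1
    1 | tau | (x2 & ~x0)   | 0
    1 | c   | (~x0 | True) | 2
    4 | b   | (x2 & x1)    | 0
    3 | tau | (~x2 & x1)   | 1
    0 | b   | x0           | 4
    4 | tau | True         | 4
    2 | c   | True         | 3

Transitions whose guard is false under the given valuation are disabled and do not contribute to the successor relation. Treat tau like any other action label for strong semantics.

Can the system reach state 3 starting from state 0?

6 transition(s) survive guard evaluation.
L0 = {0}
L1 = {4}  now seen {0,4}
L2 = {2}  now seen {0,2,4}
L3 = {3}  now seen {0,2,3,4}
Reachable = {0,2,3,4}
witness 3: b·tau·c

Answer: REACHABLE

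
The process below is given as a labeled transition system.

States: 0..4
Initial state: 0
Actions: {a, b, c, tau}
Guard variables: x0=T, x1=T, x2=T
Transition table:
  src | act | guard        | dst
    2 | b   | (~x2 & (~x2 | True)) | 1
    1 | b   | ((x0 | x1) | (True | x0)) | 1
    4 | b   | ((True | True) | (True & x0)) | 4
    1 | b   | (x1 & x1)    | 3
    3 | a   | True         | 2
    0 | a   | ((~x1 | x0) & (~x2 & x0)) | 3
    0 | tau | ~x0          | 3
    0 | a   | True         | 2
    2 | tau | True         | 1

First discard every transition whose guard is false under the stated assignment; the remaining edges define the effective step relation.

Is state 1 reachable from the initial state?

Answer: REACHABLE

Trace:
After dropping false guards: 6 live edges.
Layer 0: {0}
Layer 1: {2}  cumulative {0,2}
Layer 2: {1}  cumulative {0,1,2}
Layer 3: {3}  cumulative {0,1,2,3}
R = {0,1,2,3}
Path to 1: a·tau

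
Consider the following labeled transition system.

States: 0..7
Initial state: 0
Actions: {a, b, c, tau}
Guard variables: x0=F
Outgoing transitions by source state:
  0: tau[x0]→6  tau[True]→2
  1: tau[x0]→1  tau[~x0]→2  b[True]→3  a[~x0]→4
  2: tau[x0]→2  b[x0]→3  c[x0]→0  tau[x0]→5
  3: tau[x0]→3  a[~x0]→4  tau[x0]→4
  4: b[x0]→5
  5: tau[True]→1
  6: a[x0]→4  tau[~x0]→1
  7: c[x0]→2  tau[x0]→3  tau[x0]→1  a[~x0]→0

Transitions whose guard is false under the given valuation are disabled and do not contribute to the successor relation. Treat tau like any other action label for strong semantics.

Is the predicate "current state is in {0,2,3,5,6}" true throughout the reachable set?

Allowed set {0,2,3,5,6}
Reachable = {0,2}
  0: ✓
  2: ✓

Answer: INVARIANT HOLDS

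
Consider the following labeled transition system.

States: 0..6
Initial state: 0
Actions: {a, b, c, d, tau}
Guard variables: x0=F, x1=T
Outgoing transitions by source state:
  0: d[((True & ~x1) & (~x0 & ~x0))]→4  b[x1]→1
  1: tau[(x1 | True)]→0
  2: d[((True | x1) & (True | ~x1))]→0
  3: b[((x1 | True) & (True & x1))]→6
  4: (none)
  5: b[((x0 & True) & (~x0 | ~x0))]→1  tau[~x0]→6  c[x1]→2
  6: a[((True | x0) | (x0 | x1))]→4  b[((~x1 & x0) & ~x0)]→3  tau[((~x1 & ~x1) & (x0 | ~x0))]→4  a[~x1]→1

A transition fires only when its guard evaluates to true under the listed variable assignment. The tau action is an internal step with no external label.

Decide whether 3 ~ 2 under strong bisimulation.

Answer: NOT BISIMILAR

Analysis:
Refine partition for ~:
  round 0: {{0,1,2,3,4,5,6}}
  round 1: {{0,3},{1},{2},{4},{5},{6}}
  round 2: {{0},{1},{2},{3},{4},{5},{6}}
Fixed point at round 3; 7 class(es).
class of 3: {3}; class of 2: {2}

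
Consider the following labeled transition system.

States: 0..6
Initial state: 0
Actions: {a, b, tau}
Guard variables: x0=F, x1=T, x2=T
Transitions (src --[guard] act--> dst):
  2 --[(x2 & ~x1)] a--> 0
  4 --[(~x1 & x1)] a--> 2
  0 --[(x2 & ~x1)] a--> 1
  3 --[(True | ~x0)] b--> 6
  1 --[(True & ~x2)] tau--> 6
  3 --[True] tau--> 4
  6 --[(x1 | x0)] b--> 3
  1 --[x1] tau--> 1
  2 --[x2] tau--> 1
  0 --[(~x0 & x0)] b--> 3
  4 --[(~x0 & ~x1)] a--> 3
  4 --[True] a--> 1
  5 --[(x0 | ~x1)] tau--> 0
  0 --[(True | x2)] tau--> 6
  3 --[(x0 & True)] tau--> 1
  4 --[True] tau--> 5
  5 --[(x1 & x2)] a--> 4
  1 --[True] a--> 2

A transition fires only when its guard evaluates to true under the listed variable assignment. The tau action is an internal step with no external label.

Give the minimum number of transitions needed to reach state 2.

Breadth-first toward 2:
  Layer 0: {0}
  Layer 1: {6}
  Layer 2: {3}
  Layer 3: {4}
  Layer 4: {1,5}
  Layer 5: {2}
2 enters at depth 5; path tau·b·tau·a·a

Answer: 5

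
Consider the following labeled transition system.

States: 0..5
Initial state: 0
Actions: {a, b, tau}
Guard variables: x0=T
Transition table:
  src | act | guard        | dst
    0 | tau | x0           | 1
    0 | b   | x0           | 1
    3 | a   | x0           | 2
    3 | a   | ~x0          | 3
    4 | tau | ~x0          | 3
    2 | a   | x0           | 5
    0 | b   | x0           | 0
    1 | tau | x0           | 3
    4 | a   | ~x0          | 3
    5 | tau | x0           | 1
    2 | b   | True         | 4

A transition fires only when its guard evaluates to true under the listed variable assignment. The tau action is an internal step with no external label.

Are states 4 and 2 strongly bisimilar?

Compute ~ classes (split until stable):
  round 0: {{0,1,2,3,4,5}}
  round 1: {{0},{1,5},{2},{3},{4}}
  round 2: {{0},{1},{2},{3},{4},{5}}
Fixed point at round 3; 6 class(es).
4∈{4}, 2∈{2}

Answer: NOT BISIMILAR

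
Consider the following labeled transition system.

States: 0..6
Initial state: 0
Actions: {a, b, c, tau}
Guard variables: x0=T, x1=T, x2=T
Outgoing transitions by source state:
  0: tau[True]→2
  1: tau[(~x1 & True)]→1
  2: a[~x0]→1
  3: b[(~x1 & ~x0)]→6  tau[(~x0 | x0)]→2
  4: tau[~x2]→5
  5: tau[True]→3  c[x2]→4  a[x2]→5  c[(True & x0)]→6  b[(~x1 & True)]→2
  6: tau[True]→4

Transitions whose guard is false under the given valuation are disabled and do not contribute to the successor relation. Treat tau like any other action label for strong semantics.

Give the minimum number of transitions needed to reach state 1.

Answer: UNREACHABLE

Analysis:
Breadth-first toward 1:
  depth 0: {0}
  depth 1: {2}
1 never appears.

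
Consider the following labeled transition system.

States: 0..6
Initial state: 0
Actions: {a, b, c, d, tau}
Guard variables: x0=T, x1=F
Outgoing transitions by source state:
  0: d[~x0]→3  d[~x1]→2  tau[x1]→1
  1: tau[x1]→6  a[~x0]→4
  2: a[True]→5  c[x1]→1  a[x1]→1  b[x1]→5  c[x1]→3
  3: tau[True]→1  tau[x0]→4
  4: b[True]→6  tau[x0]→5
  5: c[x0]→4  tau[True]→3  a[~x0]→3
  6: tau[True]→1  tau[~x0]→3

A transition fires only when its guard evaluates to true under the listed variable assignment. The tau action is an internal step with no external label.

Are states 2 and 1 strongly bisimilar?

Bisimulation quotient by refinement:
  P[0] = {{0,1,2,3,4,5,6}}
  P[1] = {{0},{1},{2},{3,6},{4},{5}}
  P[2] = {{0},{1},{2},{3},{4},{5},{6}}
Fixed point at round 3; 7 class(es).
class of 2: {2}; class of 1: {1}

Answer: NOT BISIMILAR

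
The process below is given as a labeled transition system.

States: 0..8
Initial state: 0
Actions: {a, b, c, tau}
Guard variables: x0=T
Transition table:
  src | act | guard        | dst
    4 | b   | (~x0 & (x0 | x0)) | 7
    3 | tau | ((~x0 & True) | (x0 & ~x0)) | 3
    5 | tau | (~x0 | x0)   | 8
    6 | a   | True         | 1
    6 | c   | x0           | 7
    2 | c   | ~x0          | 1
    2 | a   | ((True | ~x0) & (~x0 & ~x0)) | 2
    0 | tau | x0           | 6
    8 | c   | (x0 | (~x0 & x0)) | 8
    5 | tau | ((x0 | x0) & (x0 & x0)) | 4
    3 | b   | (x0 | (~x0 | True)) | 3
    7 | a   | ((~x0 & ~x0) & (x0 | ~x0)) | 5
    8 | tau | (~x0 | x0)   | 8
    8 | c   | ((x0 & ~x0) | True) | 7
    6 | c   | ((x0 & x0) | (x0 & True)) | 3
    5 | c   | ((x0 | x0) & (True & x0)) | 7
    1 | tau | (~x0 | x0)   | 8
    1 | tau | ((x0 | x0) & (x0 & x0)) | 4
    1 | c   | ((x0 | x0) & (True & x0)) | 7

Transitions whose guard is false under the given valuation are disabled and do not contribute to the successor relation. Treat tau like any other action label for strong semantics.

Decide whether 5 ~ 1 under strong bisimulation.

Answer: BISIMILAR

Trace:
Refine partition for ~:
  π0 = {{0,1,2,3,4,5,6,7,8}}
  π1 = {{0},{1,5,8},{2,4,7},{3},{6}}
  π2 = {{0},{1,5},{2,4,7},{3},{6},{8}}
stable after 3 split(s): 6 block(s)
[5]={1,5}  [1]={1,5}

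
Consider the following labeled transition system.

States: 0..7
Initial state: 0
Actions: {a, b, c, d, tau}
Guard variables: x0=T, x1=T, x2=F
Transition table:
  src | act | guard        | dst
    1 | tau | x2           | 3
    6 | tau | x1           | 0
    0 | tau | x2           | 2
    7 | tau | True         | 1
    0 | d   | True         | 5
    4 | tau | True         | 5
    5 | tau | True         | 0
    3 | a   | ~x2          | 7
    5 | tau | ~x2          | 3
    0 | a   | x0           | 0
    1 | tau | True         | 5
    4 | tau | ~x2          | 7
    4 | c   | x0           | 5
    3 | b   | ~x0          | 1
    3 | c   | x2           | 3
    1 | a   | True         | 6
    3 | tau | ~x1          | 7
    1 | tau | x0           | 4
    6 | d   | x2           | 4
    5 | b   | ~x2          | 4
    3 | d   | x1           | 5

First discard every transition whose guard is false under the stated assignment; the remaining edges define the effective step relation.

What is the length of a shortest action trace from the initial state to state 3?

Layered search for 3:
  L0 = {0}
  L1 = {5}
  L2 = {3,4}
depth(3)=2, e.g. d·tau

Answer: 2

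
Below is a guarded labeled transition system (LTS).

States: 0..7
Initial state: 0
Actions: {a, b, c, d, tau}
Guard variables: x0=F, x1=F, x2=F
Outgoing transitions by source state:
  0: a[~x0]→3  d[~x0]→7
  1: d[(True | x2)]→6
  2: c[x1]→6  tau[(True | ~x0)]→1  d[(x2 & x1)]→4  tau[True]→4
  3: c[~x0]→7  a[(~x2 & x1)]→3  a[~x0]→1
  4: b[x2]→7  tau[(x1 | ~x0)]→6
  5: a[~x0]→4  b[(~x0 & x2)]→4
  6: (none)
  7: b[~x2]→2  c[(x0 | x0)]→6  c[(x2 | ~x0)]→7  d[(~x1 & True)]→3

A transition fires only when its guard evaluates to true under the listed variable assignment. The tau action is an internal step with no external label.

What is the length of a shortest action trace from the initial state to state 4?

Answer: 3

Analysis:
BFS to 4:
  L0 = {0}
  L1 = {3,7}
  L2 = {1,2}
  L3 = {4,6}
depth(4)=3, e.g. d·b·tau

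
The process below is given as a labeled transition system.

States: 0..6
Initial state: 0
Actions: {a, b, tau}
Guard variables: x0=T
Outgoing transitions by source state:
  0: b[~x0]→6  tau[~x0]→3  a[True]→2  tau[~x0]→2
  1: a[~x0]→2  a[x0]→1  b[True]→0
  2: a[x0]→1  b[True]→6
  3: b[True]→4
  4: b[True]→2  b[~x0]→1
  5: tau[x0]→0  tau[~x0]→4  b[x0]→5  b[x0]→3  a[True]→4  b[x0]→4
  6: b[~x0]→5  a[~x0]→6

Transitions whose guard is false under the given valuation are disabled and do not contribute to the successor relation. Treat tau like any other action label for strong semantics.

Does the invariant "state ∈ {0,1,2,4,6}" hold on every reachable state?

Safe = {0,1,2,4,6}
Reach set: {0,1,2,6}
  0: ✓
  1: ✓
  2: ✓
  6: ✓

Answer: INVARIANT HOLDS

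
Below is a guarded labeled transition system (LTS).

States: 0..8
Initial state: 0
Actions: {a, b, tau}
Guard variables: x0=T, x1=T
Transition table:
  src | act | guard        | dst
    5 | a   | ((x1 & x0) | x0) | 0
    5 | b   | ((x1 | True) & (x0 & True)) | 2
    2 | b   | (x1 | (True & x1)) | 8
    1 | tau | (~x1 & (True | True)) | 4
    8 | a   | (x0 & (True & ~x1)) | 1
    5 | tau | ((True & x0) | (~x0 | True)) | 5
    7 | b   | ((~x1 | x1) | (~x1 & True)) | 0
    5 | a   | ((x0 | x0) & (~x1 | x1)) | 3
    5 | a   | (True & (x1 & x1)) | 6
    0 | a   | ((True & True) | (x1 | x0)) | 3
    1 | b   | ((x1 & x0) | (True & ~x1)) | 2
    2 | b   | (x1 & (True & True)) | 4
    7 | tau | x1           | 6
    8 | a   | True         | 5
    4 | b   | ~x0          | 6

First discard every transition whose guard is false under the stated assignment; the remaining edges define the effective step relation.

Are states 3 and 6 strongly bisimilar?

Bisimulation quotient by refinement:
  π0 = {{0,1,2,3,4,5,6,7,8}}
  π1 = {{0,8},{1,2},{3,4,6},{5},{7}}
  π2 = {{0},{1},{2},{3,4,6},{5},{7},{8}}
Fixed point at round 3; 7 class(es).
[3]={3,4,6}  [6]={3,4,6}

Answer: BISIMILAR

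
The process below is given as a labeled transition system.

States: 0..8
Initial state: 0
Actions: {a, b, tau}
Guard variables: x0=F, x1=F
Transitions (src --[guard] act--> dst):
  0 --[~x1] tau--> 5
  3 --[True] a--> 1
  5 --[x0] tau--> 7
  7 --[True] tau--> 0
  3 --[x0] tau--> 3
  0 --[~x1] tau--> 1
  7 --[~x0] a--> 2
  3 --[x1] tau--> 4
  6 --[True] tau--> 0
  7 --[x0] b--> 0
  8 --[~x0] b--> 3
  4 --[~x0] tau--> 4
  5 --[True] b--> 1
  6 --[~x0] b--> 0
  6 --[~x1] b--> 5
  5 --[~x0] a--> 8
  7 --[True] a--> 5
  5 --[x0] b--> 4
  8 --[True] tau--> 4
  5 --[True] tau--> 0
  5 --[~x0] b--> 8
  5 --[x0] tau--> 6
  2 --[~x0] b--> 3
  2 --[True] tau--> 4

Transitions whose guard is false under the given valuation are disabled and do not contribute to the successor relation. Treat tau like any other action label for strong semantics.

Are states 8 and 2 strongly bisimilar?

Bisimulation quotient by refinement:
  P[0] = {{0,1,2,3,4,5,6,7,8}}
  P[1] = {{0,4},{1},{2,6,8},{3},{5},{7}}
  P[2] = {{0},{1},{2,8},{3},{4},{5},{6},{7}}
stable after 3 split(s): 8 block(s)
class of 8: {2,8}; class of 2: {2,8}

Answer: BISIMILAR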